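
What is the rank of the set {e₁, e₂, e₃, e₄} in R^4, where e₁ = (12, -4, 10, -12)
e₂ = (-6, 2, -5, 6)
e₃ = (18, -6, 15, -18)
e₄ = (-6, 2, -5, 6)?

1

Put the 4×4 matrix [e₁|e₂|e₃|e₄] into echelon form.
The echelon form has 1 nonzero row, so the rank is 1.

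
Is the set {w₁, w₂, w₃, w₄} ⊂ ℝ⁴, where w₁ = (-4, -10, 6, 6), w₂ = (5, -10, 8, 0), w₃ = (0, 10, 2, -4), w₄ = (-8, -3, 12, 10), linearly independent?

linearly independent

Row-reduce the matrix whose columns are w₁, w₂, w₃, w₄.
The reduction yields 4 nonzero rows, so the rank is 4.
Since rank = 4 (the number of vectors), the set is linearly independent.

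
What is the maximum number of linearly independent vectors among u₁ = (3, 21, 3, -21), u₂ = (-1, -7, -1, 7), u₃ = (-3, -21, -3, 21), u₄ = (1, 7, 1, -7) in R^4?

1

Form the matrix with u₁, u₂, u₃, u₄ as columns and reduce.
The echelon form has 1 nonzero row, so the rank is 1.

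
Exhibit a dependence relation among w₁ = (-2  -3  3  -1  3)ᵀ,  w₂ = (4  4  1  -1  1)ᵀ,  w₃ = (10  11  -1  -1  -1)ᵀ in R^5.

w₁ - 2w₂ + w₃ = 0

Set up α₁w₁ + … + α₃w₃ = 0 and solve the homogeneous system.
One solution (up to scaling) is (1, -2, 1).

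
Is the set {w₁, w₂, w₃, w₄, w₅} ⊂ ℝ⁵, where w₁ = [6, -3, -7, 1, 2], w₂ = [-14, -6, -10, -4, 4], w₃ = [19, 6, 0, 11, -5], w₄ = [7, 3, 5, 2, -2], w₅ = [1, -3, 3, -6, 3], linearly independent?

linearly dependent

One vector is a scalar multiple of another, so the set is dependent.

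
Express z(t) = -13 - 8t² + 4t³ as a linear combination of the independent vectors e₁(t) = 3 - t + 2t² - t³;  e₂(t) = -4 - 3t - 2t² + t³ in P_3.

z = -3e₁ + e₂

Identify each element with its coordinate vector in ℝ⁴ via {1, t, …, t³}.
Write z = α₁e₁ + α₂e₂ and equate components.
Back-substitution yields (α₁, α₂) = (-3, 1).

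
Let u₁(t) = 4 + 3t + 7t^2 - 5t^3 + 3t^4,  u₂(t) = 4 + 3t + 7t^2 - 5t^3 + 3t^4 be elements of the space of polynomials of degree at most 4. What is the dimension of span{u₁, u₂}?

1

Represent each element by its coordinate vector in ℝ⁵.
Form the matrix with u₁, u₂ as columns and reduce.
Reduction leaves 1 leading entry, giving rank 1.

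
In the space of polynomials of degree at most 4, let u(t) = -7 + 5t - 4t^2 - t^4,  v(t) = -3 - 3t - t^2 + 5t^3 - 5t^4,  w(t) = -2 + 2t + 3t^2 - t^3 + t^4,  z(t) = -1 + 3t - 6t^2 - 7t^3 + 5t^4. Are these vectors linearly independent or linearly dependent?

linearly independent

Write each element as a coordinate vector in ℝ⁵ using {1, t, …, t^4}.
Place the vectors as rows of a 4×5 matrix and reduce to echelon form.
The reduction yields 4 nonzero rows, so the rank is 4.
Since rank = 4 (the number of vectors), the set is linearly independent.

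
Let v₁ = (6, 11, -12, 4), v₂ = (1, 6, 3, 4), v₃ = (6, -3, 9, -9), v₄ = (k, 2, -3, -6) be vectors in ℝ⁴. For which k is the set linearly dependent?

The vectors are dependent exactly when the determinant of the matrix with rows v₁, v₂, v₃, v₄ vanishes.
The determinant works out to 945*k - 7425.
Solving 945*k - 7425 = 0 yields k = 55/7.

k = 55/7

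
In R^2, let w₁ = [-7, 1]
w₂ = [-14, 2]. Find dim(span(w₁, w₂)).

dim = 1

Apply Gaussian elimination to the matrix whose rows are w₁, w₂.
The echelon form has 1 nonzero row, so the rank is 1.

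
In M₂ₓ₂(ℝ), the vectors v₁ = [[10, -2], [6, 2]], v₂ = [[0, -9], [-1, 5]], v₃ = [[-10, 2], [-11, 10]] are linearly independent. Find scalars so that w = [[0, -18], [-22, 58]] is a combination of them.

w = 4v₁ + 2v₂ + 4v₃

Work in coordinates with respect to the standard basis {E₁₁, E₁₂, E₂₁, E₂₂}.
Write w = α₁v₁ + … + α₃v₃ and equate components.
Back-substitution yields (α₁, α₂, α₃) = (4, 2, 4).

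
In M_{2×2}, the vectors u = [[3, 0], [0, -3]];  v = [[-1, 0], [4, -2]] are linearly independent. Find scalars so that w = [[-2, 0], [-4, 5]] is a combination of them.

Work in coordinates with respect to the standard basis {E₁₁, E₁₂, E₂₁, E₂₂}.
Solve the system with u, v as columns and w as the right-hand side.
Back-substitution yields (c₁, c₂) = (-1, -1).

w = -u - v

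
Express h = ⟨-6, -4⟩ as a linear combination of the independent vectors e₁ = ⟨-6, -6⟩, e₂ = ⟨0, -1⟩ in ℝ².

h = e₁ - 2e₂

Since e₁, e₂ are independent, the coefficients expressing h are uniquely determined by a linear system.
Row-reducing the augmented matrix gives the unique coefficients (a₁, a₂) = (1, -2).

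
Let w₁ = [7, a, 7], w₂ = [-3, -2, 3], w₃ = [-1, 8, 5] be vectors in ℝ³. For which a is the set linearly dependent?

a = 35

The set is linearly dependent precisely when det[w₁; w₂; w₃] = 0.
Expanding, det = 12*a - 420.
Solving 12*a - 420 = 0 yields a = 35.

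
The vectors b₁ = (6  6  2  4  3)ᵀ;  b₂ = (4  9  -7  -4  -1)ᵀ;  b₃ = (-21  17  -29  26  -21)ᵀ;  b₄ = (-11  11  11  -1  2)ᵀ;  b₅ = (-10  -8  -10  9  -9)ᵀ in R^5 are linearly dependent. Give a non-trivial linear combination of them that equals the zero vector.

Row-reduce the matrix with b₁, b₂, b₃, b₄, b₅ as columns; the null space gives the coefficients.
A generator of the null space is (2, 2, -1, 1, 3).

2b₁ + 2b₂ - b₃ + b₄ + 3b₅ = 0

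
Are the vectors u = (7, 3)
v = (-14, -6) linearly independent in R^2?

Form the 2×2 matrix with these as columns; its determinant is 0.
A zero determinant means the columns are linearly dependent.

linearly dependent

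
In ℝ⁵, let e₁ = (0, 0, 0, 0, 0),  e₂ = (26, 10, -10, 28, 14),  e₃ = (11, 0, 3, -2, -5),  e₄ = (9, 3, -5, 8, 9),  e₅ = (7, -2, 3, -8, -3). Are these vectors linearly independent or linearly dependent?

One of the vectors is the zero vector, so the set is linearly dependent.

linearly dependent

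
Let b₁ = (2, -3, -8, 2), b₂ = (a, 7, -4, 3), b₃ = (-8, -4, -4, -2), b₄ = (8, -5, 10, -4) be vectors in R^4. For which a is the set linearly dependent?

a = -20/3

Place the vectors as rows of a 4×4 matrix; dependence ⇔ determinant zero.
Expanding, det = 180*a + 1200.
Setting this to zero gives a = -20/3.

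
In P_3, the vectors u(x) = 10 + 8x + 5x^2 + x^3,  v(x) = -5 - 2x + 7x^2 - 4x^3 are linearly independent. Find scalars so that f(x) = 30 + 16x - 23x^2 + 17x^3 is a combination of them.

f = u - 4v

Work in coordinates with respect to the standard basis {1, x, …, x^3}.
Since u, v are independent, the coefficients expressing f are uniquely determined by a linear system.
Back-substitution yields (c₁, c₂) = (1, -4).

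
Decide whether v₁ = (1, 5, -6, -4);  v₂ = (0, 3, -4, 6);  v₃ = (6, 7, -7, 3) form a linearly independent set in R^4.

Row-reduce the matrix whose columns are v₁, v₂, v₃.
The reduction yields 3 nonzero rows, so the rank is 3.
Since rank = 3 (the number of vectors), the set is linearly independent.

linearly independent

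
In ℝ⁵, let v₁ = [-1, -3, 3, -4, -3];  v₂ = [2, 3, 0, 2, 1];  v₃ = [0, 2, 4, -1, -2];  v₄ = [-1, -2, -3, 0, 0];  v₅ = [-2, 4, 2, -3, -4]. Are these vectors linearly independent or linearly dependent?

The matrix [v₁|v₂|v₃|v₄|v₅] has determinant -112.
A nonzero determinant means the columns are linearly independent.

linearly independent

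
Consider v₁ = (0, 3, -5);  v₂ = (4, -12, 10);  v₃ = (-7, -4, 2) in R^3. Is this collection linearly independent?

linearly independent

Form the 3×3 matrix with these as columns; its determinant is 266.
A nonzero determinant means the columns are linearly independent.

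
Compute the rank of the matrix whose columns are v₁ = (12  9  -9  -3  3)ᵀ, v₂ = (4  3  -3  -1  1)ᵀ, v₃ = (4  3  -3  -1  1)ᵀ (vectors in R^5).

Row-reduce the 3×5 matrix with these as rows.
Exactly 1 pivot survives; hence the rank is 1.

1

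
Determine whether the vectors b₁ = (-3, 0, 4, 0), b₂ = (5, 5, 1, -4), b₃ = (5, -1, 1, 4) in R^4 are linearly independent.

linearly independent

Place the vectors as rows of a 3×4 matrix and reduce to echelon form.
The reduction yields 3 nonzero rows, so the rank is 3.
Since rank = 3 (the number of vectors), the set is linearly independent.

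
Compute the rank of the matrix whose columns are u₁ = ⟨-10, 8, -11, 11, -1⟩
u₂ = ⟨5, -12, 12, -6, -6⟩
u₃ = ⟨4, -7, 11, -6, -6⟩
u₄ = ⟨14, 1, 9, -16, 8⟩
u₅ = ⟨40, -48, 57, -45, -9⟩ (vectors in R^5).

rank 3

Row-reduce the 5×5 matrix with these as rows.
Reduction leaves 3 leading entries, giving rank 3.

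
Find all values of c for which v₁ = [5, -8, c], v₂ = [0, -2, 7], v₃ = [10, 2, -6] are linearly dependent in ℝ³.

c = 57/2

Dependence holds iff the 3×3 matrix [v₁ v₂ v₃] is singular.
The determinant works out to 20*c - 570.
Solving 20*c - 570 = 0 yields c = 57/2.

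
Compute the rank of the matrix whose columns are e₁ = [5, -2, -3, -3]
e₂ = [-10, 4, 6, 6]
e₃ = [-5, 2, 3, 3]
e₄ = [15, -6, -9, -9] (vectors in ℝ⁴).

1

Apply Gaussian elimination to the matrix whose rows are e₁, e₂, e₃, e₄.
There is 1 pivot column, so rank = 1.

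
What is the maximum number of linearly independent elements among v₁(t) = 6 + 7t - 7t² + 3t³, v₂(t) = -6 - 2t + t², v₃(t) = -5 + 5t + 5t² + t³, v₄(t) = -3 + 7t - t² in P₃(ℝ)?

Pass to coordinate vectors with respect to the basis {1, t, …, t³}.
Put the 4×4 matrix [v₁|v₂|v₃|v₄] into echelon form.
Reduction leaves 4 leading entries, giving rank 4.

4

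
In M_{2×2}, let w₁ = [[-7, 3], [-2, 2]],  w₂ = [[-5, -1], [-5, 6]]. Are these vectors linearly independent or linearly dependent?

Take coordinates with respect to the standard basis {E₁₁, E₁₂, E₂₁, E₂₂}.
Row-reduce the matrix whose columns are w₁, w₂.
The reduction yields 2 nonzero rows, so the rank is 2.
Since rank = 2 (the number of vectors), the set is linearly independent.

linearly independent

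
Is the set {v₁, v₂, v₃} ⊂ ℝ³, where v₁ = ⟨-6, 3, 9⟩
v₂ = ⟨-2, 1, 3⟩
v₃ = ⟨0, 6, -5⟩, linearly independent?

linearly dependent

Row-reduce the matrix whose columns are v₁, v₂, v₃.
The reduction yields 2 nonzero rows, so the rank is 2.
Since rank 2 < 3, the set is linearly dependent.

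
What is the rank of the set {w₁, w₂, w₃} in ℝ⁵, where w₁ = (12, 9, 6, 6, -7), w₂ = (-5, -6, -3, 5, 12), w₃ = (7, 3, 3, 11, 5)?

2

Row-reduce the 3×5 matrix with these as rows.
The echelon form has 2 nonzero rows, so the rank is 2.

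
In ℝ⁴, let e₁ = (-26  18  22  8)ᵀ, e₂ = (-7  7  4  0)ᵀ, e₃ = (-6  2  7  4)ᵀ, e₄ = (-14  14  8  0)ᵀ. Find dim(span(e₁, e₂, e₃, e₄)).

dim = 2

Apply Gaussian elimination to the matrix whose rows are e₁, e₂, e₃, e₄.
There are 2 pivot columns, so rank = 2.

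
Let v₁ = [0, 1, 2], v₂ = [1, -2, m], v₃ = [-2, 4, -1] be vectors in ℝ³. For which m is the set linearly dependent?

Dependence holds iff the 3×3 matrix [v₁ v₂ v₃] is singular.
Expanding, det = 1 - 2*m.
Solving 1 - 2*m = 0 yields m = 1/2.

m = 1/2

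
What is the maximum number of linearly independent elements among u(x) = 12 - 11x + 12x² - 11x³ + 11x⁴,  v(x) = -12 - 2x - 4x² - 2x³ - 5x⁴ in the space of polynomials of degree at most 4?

2

Pass to coordinate vectors with respect to the basis {1, x, …, x⁴}.
Row-reduce the 2×5 matrix with these as rows.
The echelon form has 2 nonzero rows, so the rank is 2.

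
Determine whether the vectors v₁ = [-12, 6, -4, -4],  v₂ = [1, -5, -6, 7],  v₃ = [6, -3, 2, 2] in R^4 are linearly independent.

linearly dependent

One vector is a scalar multiple of another, so the set is dependent.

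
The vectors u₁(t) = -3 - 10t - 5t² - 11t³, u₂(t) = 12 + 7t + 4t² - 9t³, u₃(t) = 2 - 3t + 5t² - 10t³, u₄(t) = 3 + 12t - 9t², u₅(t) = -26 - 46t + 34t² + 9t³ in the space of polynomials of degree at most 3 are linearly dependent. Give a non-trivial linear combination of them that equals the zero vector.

u₁ + 2u₂ - 2u₃ + 3u₄ + u₅ = 0

Take coordinates with respect to {1, t, …, t³}.
Row-reduce the matrix with u₁, u₂, u₃, u₄, u₅ as columns; the null space gives the coefficients.
The free variable yields coefficients (1, 2, -2, 3, 1) (any nonzero multiple also works).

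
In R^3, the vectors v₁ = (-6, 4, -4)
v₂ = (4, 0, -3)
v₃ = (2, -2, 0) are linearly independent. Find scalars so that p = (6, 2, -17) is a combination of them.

p = 2v₁ + 3v₂ + 3v₃

Set up the augmented matrix [v₁ | v₂ | v₃ | p] and row-reduce.
Back-substitution yields (a₁, a₂, a₃) = (2, 3, 3).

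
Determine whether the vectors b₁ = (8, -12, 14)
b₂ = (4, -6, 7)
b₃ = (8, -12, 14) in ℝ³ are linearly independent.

Row-reduce the matrix whose columns are b₁, b₂, b₃.
The reduction yields 1 nonzero row, so the rank is 1.
Since rank 1 < 3, the set is linearly dependent.

linearly dependent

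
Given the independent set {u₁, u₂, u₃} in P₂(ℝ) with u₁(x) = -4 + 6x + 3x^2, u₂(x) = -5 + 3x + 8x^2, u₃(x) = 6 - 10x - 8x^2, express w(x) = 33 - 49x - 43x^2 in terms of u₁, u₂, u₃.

w = -u₁ - u₂ + 4u₃

Identify each element with its coordinate vector in ℝ³ via {1, x, x^2}.
Solve the system with u₁, u₂, u₃ as columns and w as the right-hand side.
The system has the unique solution (α₁, α₂, α₃) = (-1, -1, 4).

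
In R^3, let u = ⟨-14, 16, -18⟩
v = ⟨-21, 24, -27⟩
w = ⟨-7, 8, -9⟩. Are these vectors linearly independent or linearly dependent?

linearly dependent

One vector is a scalar multiple of another, so the set is dependent.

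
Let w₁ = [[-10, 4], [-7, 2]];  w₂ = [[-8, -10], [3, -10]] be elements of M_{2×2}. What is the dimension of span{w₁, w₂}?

2

Pass to coordinate vectors with respect to the basis {E₁₁, E₁₂, E₂₁, E₂₂}.
Put the 4×2 matrix [w₁|w₂] into echelon form.
Exactly 2 pivots survive; hence the rank is 2.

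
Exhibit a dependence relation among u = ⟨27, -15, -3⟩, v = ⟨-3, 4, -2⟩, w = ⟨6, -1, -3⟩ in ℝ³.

u + 3v - 3w = 0

Row-reduce the matrix with u, v, w as columns; the null space gives the coefficients.
A generator of the null space is (1, 3, -3).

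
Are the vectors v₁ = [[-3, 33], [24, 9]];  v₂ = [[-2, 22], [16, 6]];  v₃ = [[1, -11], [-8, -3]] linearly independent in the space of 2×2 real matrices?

linearly dependent

Write each element as a coordinate vector in ℝ⁴ using {E₁₁, E₁₂, E₂₁, E₂₂}.
Place the vectors as rows of a 3×4 matrix and reduce to echelon form.
The reduction yields 1 nonzero row, so the rank is 1.
Since rank 1 < 3, the set is linearly dependent.
Indeed 2v₁ - 3v₂ = 0.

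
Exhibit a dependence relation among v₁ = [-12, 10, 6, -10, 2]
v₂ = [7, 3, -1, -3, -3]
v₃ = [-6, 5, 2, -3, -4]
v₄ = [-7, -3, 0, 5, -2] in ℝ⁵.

v₁ + 2v₂ - 2v₃ + 2v₄ = 0

Solve the homogeneous system with v₁, v₂, v₃, v₄ as columns by row-reducing the coefficient matrix.
The free variable yields coefficients (1, 2, -2, 2) (any nonzero multiple also works).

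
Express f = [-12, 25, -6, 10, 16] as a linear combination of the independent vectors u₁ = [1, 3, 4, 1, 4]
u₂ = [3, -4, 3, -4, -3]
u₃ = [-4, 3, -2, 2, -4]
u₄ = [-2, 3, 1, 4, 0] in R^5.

Set up the augmented matrix [u₁ | u₂ | u₃ | u₄ | f] and row-reduce.
Back-substitution yields (a₁, …, a₄) = (4, -4, 3, -4).

f = 4u₁ - 4u₂ + 3u₃ - 4u₄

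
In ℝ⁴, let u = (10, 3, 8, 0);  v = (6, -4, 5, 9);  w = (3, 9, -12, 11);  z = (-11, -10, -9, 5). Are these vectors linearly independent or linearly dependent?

Row-reduce the matrix whose columns are u, v, w, z.
The reduction yields 4 nonzero rows, so the rank is 4.
Since rank = 4 (the number of vectors), the set is linearly independent.

linearly independent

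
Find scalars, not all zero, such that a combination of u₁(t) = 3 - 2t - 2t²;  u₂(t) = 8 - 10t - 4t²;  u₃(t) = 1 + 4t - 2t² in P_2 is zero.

3u₁ - u₂ - u₃ = 0

Write each element as a vector in ℝ³ using {1, t, t²}.
Set up α₁u₁ + … + α₃u₃ = 0 and solve the homogeneous system.
One solution (up to scaling) is (3, -1, -1).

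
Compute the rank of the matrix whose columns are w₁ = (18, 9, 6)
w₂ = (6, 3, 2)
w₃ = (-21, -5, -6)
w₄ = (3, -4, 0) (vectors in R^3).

Row-reduce the 4×3 matrix with these as rows.
Exactly 2 pivots survive; hence the rank is 2.
(With 4 elements in a 3-dimensional space the rank is at most 3.)

2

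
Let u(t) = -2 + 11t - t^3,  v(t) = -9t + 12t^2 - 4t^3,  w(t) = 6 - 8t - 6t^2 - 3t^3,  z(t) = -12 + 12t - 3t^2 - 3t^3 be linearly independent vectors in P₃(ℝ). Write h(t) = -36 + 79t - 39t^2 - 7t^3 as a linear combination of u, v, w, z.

Identify each element with its coordinate vector in ℝ⁴ via {1, t, …, t^3}.
Solve the system with u, v, w, z as columns and h as the right-hand side.
The system has the unique solution (α₁, …, α₄) = (3, -2, 1, 3).

h = 3u - 2v + w + 3z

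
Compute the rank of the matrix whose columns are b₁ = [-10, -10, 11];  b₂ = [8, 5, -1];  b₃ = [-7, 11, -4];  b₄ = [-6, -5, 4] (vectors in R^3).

3

Row-reduce the 4×3 matrix with these as rows.
Exactly 3 pivots survive; hence the rank is 3.
(With 4 elements in a 3-dimensional space the rank is at most 3.)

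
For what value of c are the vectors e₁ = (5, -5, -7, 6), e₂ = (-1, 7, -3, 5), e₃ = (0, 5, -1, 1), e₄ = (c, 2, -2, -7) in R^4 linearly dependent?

c = 9

The set is linearly dependent precisely when det[e₁; e₂; e₃; e₄] = 0.
Expanding, det = 88*c - 792.
This vanishes exactly when c = 9.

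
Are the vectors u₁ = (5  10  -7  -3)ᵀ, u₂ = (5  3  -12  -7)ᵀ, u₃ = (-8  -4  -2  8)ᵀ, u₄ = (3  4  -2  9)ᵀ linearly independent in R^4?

linearly independent

Form the 4×4 matrix with these as columns; its determinant is 8636.
A nonzero determinant means the columns are linearly independent.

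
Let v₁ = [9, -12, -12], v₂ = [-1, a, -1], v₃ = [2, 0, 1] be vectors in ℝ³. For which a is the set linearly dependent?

Place the vectors as rows of a 3×3 matrix; dependence ⇔ determinant zero.
Expanding, det = 33*a + 12.
Setting this to zero gives a = -4/11.

a = -4/11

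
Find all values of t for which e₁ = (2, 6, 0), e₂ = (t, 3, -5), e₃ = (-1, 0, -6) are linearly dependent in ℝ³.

t = 1/6

The set is linearly dependent precisely when det[e₁; e₂; e₃] = 0.
The determinant works out to 36*t - 6.
This vanishes exactly when t = 1/6.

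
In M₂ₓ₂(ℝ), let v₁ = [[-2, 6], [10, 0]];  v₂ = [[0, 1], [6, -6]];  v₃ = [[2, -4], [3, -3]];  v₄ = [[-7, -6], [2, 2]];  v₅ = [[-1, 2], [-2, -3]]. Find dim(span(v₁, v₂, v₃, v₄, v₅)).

Pass to coordinate vectors with respect to the basis {E₁₁, E₁₂, E₂₁, E₂₂}.
Put the 4×5 matrix [v₁|v₂|v₃|v₄|v₅] into echelon form.
Exactly 4 pivots survive; hence the rank is 4.
(With 5 elements in a 4-dimensional space the rank is at most 4.)

dim = 4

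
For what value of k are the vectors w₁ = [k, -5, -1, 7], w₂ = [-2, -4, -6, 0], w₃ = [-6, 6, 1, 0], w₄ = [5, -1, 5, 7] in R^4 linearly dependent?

k = 3

The set is linearly dependent precisely when det[w₁; w₂; w₃; w₄] = 0.
The determinant works out to 224*k - 672.
Setting this to zero gives k = 3.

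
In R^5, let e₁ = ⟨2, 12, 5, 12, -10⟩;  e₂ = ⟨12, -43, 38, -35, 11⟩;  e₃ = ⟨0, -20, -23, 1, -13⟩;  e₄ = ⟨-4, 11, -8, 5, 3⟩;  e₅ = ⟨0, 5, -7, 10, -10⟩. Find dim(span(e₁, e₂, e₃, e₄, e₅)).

Row-reduce the 5×5 matrix with these as rows.
Exactly 3 pivots survive; hence the rank is 3.

3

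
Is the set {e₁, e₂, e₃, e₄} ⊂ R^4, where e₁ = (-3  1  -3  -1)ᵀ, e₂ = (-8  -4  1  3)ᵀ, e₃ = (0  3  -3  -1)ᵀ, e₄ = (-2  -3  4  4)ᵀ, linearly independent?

Form the 4×4 matrix with these as columns; its determinant is 0.
A zero determinant means the columns are linearly dependent.

linearly dependent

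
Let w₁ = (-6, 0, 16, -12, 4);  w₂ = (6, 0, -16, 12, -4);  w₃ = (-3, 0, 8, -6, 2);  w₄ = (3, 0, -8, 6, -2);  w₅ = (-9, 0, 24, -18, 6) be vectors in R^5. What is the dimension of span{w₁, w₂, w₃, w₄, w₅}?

1

Apply Gaussian elimination to the matrix whose rows are w₁, w₂, w₃, w₄, w₅.
Exactly 1 pivot survives; hence the rank is 1.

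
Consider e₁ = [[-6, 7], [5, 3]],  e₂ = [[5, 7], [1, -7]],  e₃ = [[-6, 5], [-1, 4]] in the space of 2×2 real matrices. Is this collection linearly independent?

Write each element as a coordinate vector in ℝ⁴ using {E₁₁, E₁₂, E₂₁, E₂₂}.
Place the vectors as rows of a 3×4 matrix and reduce to echelon form.
The reduction yields 3 nonzero rows, so the rank is 3.
Since rank = 3 (the number of vectors), the set is linearly independent.

linearly independent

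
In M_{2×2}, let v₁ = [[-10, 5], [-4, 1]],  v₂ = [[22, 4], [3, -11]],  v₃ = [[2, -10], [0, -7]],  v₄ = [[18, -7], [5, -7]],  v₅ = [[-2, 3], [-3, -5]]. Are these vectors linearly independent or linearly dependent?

linearly dependent

Take coordinates with respect to the standard basis {E₁₁, E₁₂, E₂₁, E₂₂}.
There are 5 vectors in a 4-dimensional space, so they cannot be linearly independent.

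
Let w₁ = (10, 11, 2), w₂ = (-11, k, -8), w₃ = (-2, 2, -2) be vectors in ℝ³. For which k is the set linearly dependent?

k = 25/8

The set is linearly dependent precisely when det[w₁; w₂; w₃] = 0.
Expanding, det = 50 - 16*k.
This vanishes exactly when k = 25/8.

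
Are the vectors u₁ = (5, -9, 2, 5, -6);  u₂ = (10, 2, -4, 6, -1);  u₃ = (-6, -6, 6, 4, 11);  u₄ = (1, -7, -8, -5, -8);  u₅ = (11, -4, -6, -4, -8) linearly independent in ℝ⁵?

linearly independent

Form the 5×5 matrix with these as columns; its determinant is 107028.
A nonzero determinant means the columns are linearly independent.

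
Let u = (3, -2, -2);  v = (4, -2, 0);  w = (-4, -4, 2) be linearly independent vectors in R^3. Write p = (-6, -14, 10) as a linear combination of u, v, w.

Solve the system with u, v, w as columns and p as the right-hand side.
The system has the unique solution (a₁, a₂, a₃) = (-2, 3, 3).

p = -2u + 3v + 3w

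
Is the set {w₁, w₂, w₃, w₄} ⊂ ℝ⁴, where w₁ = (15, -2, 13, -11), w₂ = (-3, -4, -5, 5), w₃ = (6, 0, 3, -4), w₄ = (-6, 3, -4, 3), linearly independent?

linearly dependent

Place the vectors as rows of a 4×4 matrix and reduce to echelon form.
The reduction yields 3 nonzero rows, so the rank is 3.
Since rank 3 < 4, the set is linearly dependent.
Indeed w₁ + w₂ + 2w₄ = 0.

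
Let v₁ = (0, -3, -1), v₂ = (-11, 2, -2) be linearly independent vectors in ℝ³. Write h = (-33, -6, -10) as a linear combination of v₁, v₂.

Write h = a₁v₁ + a₂v₂ and equate components.
Back-substitution yields (a₁, a₂) = (4, 3).

h = 4v₁ + 3v₂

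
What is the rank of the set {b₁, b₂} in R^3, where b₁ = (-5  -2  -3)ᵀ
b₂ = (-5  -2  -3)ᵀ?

1

Row-reduce the 2×3 matrix with these as rows.
Reduction leaves 1 leading entry, giving rank 1.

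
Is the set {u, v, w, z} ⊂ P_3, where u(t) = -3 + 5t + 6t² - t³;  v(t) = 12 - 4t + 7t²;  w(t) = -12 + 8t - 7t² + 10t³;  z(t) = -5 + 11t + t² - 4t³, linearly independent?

linearly independent

Take coordinates with respect to the standard basis {1, t, …, t³}.
Place the vectors as rows of a 4×4 matrix and reduce to echelon form.
The reduction yields 4 nonzero rows, so the rank is 4.
Since rank = 4 (the number of vectors), the set is linearly independent.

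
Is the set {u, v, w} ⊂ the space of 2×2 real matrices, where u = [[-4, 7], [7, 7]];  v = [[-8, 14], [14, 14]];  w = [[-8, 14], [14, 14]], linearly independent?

Write each element as a coordinate vector in ℝ⁴ using {E₁₁, E₁₂, E₂₁, E₂₂}.
Row-reduce the matrix whose columns are u, v, w.
The reduction yields 1 nonzero row, so the rank is 1.
Since rank 1 < 3, the set is linearly dependent.

linearly dependent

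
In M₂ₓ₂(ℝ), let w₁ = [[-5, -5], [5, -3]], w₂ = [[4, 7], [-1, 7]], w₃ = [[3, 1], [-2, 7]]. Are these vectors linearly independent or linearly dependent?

Take coordinates with respect to the standard basis {E₁₁, E₁₂, E₂₁, E₂₂}.
Place the vectors as rows of a 3×4 matrix and reduce to echelon form.
The reduction yields 3 nonzero rows, so the rank is 3.
Since rank = 3 (the number of vectors), the set is linearly independent.

linearly independent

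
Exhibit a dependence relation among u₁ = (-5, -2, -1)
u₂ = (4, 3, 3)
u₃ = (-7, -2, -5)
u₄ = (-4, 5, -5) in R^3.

u₁ - 3u₂ - 3u₃ + u₄ = 0

Solve the homogeneous system with u₁, u₂, u₃, u₄ as columns by row-reducing the coefficient matrix.
A generator of the null space is (1, -3, -3, 1).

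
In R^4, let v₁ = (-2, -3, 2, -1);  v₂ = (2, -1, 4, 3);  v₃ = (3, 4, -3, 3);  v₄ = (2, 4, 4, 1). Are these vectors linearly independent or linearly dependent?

The matrix [v₁|v₂|v₃|v₄] has determinant -78.
A nonzero determinant means the columns are linearly independent.

linearly independent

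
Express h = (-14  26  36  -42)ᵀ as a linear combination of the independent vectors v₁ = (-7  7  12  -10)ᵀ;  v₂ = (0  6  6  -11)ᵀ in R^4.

Solve the system with v₁, v₂ as columns and h as the right-hand side.
The system has the unique solution (a₁, a₂) = (2, 2).

h = 2v₁ + 2v₂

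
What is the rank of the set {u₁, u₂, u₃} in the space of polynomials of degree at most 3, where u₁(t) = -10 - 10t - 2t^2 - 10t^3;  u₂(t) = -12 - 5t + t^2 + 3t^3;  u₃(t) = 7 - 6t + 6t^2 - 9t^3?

Use coordinates relative to {1, t, …, t^3}.
Apply Gaussian elimination to the matrix whose rows are u₁, u₂, u₃.
Exactly 3 pivots survive; hence the rank is 3.

3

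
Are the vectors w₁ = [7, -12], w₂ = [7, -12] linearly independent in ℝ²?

linearly dependent

Two of the vectors are equal, giving an immediate dependence.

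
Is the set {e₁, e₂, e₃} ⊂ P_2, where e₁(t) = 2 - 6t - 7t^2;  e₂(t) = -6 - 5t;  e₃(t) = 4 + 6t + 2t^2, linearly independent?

linearly independent

Take coordinates with respect to the standard basis {1, t, t^2}.
Place the vectors as rows of a 3×3 matrix and reduce to echelon form.
The reduction yields 3 nonzero rows, so the rank is 3.
Since rank = 3 (the number of vectors), the set is linearly independent.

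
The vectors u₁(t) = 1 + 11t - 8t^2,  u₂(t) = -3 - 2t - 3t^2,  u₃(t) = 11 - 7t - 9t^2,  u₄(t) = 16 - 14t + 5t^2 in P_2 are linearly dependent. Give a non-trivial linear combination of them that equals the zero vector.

u₁ + 2u₂ - u₃ + u₄ = 0

Write each element as a vector in ℝ³ using {1, t, t^2}.
Row-reduce the matrix with u₁, u₂, u₃, u₄ as columns; the null space gives the coefficients.
A generator of the null space is (1, 2, -1, 1).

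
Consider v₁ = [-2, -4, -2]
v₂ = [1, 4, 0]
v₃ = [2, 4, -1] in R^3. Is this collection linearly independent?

linearly independent

Place the vectors as rows of a 3×3 matrix and reduce to echelon form.
The reduction yields 3 nonzero rows, so the rank is 3.
Since rank = 3 (the number of vectors), the set is linearly independent.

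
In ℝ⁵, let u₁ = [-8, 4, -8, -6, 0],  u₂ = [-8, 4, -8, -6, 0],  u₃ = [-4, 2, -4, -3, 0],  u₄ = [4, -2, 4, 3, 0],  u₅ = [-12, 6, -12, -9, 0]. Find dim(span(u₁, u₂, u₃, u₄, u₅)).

dim = 1

Form the matrix with u₁, u₂, u₃, u₄, u₅ as columns and reduce.
Exactly 1 pivot survives; hence the rank is 1.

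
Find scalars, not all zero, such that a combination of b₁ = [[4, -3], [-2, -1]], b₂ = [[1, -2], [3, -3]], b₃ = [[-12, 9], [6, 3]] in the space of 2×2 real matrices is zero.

Write each element as a vector in ℝ⁴ using {E₁₁, E₁₂, E₂₁, E₂₂}.
Set up α₁b₁ + … + α₃b₃ = 0 and solve the homogeneous system.
A generator of the null space is (3, 0, 1).

3b₁ + b₃ = 0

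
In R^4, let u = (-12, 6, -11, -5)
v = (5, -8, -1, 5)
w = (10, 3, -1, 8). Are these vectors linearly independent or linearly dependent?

Row-reduce the matrix whose columns are u, v, w.
The reduction yields 3 nonzero rows, so the rank is 3.
Since rank = 3 (the number of vectors), the set is linearly independent.

linearly independent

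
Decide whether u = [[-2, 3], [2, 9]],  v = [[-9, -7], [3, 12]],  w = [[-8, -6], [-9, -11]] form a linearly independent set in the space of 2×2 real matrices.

linearly independent

Write each element as a coordinate vector in ℝ⁴ using {E₁₁, E₁₂, E₂₁, E₂₂}.
Row-reduce the matrix whose columns are u, v, w.
The reduction yields 3 nonzero rows, so the rank is 3.
Since rank = 3 (the number of vectors), the set is linearly independent.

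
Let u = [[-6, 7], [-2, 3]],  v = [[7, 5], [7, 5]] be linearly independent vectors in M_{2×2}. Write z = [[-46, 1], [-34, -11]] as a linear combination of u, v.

z = 3u - 4v

Work in coordinates with respect to the standard basis {E₁₁, E₁₂, E₂₁, E₂₂}.
Set up the augmented matrix [u | v | z] and row-reduce.
Row-reducing the augmented matrix gives the unique coefficients (c₁, c₂) = (3, -4).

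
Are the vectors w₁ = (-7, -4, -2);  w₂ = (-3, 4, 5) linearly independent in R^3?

linearly independent

Row-reduce the matrix whose columns are w₁, w₂.
The reduction yields 2 nonzero rows, so the rank is 2.
Since rank = 2 (the number of vectors), the set is linearly independent.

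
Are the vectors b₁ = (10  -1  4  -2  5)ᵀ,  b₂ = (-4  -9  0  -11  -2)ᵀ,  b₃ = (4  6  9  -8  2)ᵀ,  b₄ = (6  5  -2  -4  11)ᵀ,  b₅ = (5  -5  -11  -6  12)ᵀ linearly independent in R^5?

linearly independent

The matrix [b₁|b₂|b₃|b₄|b₅] has determinant -32150.
A nonzero determinant means the columns are linearly independent.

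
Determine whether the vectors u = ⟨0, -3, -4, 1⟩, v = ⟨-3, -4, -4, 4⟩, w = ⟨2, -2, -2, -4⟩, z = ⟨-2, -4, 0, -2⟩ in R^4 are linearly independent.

linearly independent

The matrix [u|v|w|z] has determinant -44.
A nonzero determinant means the columns are linearly independent.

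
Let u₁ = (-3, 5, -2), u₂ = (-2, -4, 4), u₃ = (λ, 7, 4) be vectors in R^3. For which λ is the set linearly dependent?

λ = -50/3

The set is linearly dependent precisely when det[u₁; u₂; u₃] = 0.
Expanding, det = 12*λ + 200.
This vanishes exactly when λ = -50/3.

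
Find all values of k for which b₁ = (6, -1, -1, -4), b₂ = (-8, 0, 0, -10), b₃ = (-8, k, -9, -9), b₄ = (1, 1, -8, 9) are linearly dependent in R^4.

The vectors are dependent exactly when the determinant of the matrix with rows b₁, b₂, b₃, b₄ vanishes.
Expanding, det = 798*k - 342.
This vanishes exactly when k = 3/7.

k = 3/7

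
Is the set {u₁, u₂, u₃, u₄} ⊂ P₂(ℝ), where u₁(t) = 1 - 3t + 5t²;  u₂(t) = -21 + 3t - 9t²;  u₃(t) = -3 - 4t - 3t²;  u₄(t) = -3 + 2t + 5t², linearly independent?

linearly dependent

Write each element as a coordinate vector in ℝ³ using {1, t, t²}.
There are 4 vectors in a 3-dimensional space, so they cannot be linearly independent.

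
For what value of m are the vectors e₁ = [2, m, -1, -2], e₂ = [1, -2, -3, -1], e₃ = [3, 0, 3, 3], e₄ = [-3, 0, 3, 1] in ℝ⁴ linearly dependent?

m = 6

The vectors are dependent exactly when the determinant of the matrix with rows e₁, e₂, e₃, e₄ vanishes.
Expanding, det = 72 - 12*m.
Solving 72 - 12*m = 0 yields m = 6.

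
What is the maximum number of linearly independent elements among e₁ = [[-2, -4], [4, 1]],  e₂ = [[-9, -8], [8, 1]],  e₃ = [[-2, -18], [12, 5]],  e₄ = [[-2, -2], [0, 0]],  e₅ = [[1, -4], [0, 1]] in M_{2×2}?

3

Pass to coordinate vectors with respect to the basis {E₁₁, E₁₂, E₂₁, E₂₂}.
Put the 4×5 matrix [e₁|e₂|e₃|e₄|e₅] into echelon form.
The echelon form has 3 nonzero rows, so the rank is 3.
(With 5 elements in a 4-dimensional space the rank is at most 4.)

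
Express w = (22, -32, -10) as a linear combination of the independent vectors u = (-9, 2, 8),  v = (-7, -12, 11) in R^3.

w = -4u + 2v

Write w = α₁u + α₂v and equate components.
Row-reducing the augmented matrix gives the unique coefficients (α₁, α₂) = (-4, 2).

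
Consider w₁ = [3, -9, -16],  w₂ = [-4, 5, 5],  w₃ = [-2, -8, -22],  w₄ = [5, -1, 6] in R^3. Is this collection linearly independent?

There are 4 vectors in a 3-dimensional space, so they cannot be linearly independent.

linearly dependent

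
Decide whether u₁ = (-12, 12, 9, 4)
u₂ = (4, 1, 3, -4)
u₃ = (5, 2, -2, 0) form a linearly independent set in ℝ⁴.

linearly independent

Place the vectors as rows of a 3×4 matrix and reduce to echelon form.
The reduction yields 3 nonzero rows, so the rank is 3.
Since rank = 3 (the number of vectors), the set is linearly independent.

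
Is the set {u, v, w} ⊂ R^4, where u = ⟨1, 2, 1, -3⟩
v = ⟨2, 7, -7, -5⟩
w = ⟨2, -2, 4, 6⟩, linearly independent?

linearly independent

Row-reduce the matrix whose columns are u, v, w.
The reduction yields 3 nonzero rows, so the rank is 3.
Since rank = 3 (the number of vectors), the set is linearly independent.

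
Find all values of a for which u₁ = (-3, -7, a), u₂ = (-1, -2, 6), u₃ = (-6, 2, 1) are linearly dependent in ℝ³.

a = 41/2

The set is linearly dependent precisely when det[u₁; u₂; u₃] = 0.
Expanding, det = 287 - 14*a.
Setting this to zero gives a = 41/2.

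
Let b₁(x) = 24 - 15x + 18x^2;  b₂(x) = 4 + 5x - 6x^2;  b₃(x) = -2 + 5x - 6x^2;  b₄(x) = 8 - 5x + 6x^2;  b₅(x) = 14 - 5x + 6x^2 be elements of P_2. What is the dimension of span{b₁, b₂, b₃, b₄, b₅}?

Pass to coordinate vectors with respect to the basis {1, x, x^2}.
Apply Gaussian elimination to the matrix whose rows are b₁, b₂, b₃, b₄, b₅.
The echelon form has 2 nonzero rows, so the rank is 2.
(With 5 elements in a 3-dimensional space the rank is at most 3.)

dim = 2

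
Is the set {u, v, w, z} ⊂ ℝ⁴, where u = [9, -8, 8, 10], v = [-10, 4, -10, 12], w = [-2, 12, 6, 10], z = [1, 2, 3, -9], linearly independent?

Form the 4×4 matrix with these as columns; its determinant is 3024.
A nonzero determinant means the columns are linearly independent.

linearly independent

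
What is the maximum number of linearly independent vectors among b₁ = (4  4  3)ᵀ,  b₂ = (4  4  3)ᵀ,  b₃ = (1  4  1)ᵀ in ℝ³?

2

Put the 3×3 matrix [b₁|b₂|b₃] into echelon form.
Exactly 2 pivots survive; hence the rank is 2.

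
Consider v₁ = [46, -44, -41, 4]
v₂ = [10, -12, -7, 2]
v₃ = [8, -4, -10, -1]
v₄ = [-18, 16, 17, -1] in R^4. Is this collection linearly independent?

The matrix [v₁|v₂|v₃|v₄] has determinant 0.
A zero determinant means the columns are linearly dependent.

linearly dependent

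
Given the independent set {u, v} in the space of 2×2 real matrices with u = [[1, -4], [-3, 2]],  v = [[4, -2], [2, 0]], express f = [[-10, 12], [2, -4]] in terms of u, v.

f = -2u - 2v

Take coordinate vectors relative to {E₁₁, E₁₂, E₂₁, E₂₂}.
Set up the augmented matrix [u | v | f] and row-reduce.
Row-reducing the augmented matrix gives the unique coefficients (α₁, α₂) = (-2, -2).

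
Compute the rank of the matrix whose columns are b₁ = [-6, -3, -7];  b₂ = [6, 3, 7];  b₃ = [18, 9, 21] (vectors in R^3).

Put the 3×3 matrix [b₁|b₂|b₃] into echelon form.
Exactly 1 pivot survives; hence the rank is 1.

1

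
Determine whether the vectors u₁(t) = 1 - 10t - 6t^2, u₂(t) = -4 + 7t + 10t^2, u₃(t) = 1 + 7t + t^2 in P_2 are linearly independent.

linearly independent

Write each element as a coordinate vector in ℝ³ using {1, t, t^2}.
The matrix [u₁|u₂|u₃] has determinant 7.
A nonzero determinant means the columns are linearly independent.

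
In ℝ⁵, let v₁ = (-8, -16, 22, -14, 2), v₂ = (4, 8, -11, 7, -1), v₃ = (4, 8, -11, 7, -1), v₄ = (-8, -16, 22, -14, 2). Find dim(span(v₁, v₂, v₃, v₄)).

Form the matrix with v₁, v₂, v₃, v₄ as columns and reduce.
The echelon form has 1 nonzero row, so the rank is 1.

1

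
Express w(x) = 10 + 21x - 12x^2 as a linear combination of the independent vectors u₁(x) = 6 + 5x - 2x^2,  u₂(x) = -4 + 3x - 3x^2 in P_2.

w = 3u₁ + 2u₂

Work in coordinates with respect to the standard basis {1, x, x^2}.
Since u₁, u₂ are independent, the coefficients expressing w are uniquely determined by a linear system.
Back-substitution yields (α₁, α₂) = (3, 2).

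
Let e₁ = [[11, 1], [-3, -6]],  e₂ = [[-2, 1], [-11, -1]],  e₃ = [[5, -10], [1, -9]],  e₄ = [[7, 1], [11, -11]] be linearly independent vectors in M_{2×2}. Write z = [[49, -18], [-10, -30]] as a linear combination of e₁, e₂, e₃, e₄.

Take coordinate vectors relative to {E₁₁, E₁₂, E₂₁, E₂₂}.
Set up the augmented matrix [e₁ | e₂ | e₃ | e₄ | z] and row-reduce.
Back-substitution yields (α₁, …, α₄) = (4, -1, 2, -1).

z = 4e₁ - e₂ + 2e₃ - e₄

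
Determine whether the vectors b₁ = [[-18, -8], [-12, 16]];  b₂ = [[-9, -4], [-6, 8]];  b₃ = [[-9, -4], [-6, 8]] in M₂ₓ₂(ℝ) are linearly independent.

Take coordinates with respect to the standard basis {E₁₁, E₁₂, E₂₁, E₂₂}.
Row-reduce the matrix whose columns are b₁, b₂, b₃.
The reduction yields 1 nonzero row, so the rank is 1.
Since rank 1 < 3, the set is linearly dependent.

linearly dependent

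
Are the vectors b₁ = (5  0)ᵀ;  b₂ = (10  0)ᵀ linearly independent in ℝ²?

linearly dependent

One vector is a scalar multiple of another, so the set is dependent.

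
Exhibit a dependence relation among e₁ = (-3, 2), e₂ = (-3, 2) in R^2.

Write the vectors as columns of a matrix and find a nonzero vector in its null space.
One solution (up to scaling) is (1, -1).

e₁ - e₂ = 0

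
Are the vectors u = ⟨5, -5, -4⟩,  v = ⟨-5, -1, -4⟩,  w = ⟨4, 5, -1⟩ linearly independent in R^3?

linearly independent

Form the 3×3 matrix with these as columns; its determinant is 294.
A nonzero determinant means the columns are linearly independent.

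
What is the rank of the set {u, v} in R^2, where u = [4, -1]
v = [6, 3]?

Row-reduce the 2×2 matrix with these as rows.
The echelon form has 2 nonzero rows, so the rank is 2.

rank 2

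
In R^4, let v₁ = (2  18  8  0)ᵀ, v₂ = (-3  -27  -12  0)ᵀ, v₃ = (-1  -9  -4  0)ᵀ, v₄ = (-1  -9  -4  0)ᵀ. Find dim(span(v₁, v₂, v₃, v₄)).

dim = 1

Put the 4×4 matrix [v₁|v₂|v₃|v₄] into echelon form.
There is 1 pivot column, so rank = 1.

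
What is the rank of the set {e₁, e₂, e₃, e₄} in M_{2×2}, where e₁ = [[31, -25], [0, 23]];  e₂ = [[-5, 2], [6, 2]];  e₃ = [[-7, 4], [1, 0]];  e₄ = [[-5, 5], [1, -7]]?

Represent each element by its coordinate vector in ℝ⁴.
Form the matrix with e₁, e₂, e₃, e₄ as columns and reduce.
The echelon form has 3 nonzero rows, so the rank is 3.

rank 3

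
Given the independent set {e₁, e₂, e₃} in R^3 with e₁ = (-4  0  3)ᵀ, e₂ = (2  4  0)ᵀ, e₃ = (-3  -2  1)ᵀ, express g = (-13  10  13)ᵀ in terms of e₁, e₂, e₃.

g = 4e₁ + 3e₂ + e₃

Write g = α₁e₁ + … + α₃e₃ and equate components.
Back-substitution yields (α₁, α₂, α₃) = (4, 3, 1).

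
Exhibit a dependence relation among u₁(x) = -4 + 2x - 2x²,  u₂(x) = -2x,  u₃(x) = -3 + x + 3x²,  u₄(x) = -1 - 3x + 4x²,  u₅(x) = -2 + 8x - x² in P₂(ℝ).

Pass to coordinate vectors relative to the basis {1, x, x²}.
Solve the homogeneous system with u₁, u₂, u₃, u₄, u₅ as columns by row-reducing the coefficient matrix.
A generator of the null space is (1, -3, -2, 2, 0).

u₁ - 3u₂ - 2u₃ + 2u₄ = 0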